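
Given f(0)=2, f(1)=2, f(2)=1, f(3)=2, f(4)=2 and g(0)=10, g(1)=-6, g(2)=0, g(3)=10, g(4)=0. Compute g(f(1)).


f(1) = 2
g(2) = 0

0


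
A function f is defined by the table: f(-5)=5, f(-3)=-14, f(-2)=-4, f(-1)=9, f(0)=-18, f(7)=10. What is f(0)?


Reading from the table at x = 0

-18


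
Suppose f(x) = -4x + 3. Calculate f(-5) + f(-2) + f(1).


f(-5) = 23
f(-2) = 11
f(1) = -1
Sum = 33

33


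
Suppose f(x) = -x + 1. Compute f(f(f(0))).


f(0) = 1
f(1) = 0
f(0) = 1

1


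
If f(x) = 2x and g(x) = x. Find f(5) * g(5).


f(5) = 10
g(5) = 5
Product = 50

50


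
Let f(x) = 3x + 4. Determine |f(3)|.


f(3) = 13
|13| = 13

13


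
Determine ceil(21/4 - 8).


21/4 = 5.25
5.25 - 8 = -2.75
ceil(-2.75) = -2

-2


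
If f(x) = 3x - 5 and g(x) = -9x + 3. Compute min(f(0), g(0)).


f(0) = -5
g(0) = 3
min = -5

-5


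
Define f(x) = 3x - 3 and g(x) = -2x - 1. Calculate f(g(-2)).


g(-2) = 3
f(3) = 6

6


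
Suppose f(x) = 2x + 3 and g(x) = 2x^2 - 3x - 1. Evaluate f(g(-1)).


g(-1) = 4
f(4) = 11

11


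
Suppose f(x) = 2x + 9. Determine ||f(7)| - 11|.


f(7) = 23
|23| = 23
|23 - 11| = 12

12


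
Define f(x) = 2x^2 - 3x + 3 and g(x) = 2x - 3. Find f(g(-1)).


g(-1) = -5
f(-5) = 2*(-5)^2 - 3*(-5) + 3 = 68

68


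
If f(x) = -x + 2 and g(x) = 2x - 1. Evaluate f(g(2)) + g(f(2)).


f(g(2)) = -1
g(f(2)) = -1
Sum = -2

-2


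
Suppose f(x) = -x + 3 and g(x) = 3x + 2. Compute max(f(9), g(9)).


29


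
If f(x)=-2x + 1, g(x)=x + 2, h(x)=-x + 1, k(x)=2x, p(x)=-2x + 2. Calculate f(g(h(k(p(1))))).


p(1) = 0
k(0) = 0
h(0) = 1
g(1) = 3
f(3) = -5

-5


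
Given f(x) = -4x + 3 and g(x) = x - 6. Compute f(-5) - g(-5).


f(-5) = 23
g(-5) = -11
Difference = 34

34


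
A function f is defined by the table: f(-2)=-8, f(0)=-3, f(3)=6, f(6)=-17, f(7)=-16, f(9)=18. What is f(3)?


Reading from the table at x = 3

6


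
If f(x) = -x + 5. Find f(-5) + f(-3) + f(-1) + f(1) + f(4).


f(-5) = 10
f(-3) = 8
f(-1) = 6
f(1) = 4
f(4) = 1
Sum = 29

29


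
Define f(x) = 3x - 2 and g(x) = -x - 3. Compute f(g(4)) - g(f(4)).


-10


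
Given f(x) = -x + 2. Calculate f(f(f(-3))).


f(-3) = 5
f(5) = -3
f(-3) = 5

5


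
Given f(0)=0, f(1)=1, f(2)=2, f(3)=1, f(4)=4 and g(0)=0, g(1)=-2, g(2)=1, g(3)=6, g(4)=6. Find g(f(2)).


f(2) = 2
g(2) = 1

1


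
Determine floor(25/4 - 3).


25/4 = 6.25
6.25 - 3 = 3.25
floor(3.25) = 3

3


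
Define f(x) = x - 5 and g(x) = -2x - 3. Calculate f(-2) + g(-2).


f(-2) = -7
g(-2) = 1
Sum = -6

-6


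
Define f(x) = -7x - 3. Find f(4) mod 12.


f(4) = -31
-31 mod 12 = 5

5


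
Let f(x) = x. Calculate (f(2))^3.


8


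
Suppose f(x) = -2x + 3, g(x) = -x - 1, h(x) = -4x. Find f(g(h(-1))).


h(-1) = 4
g(4) = -5
f(-5) = 13

13


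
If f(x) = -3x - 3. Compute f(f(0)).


6


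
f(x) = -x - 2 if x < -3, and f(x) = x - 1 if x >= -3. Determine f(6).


6 satisfies x >= -3
f(6) = 5

5


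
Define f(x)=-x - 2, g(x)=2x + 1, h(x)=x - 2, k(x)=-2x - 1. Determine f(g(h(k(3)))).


k(3) = -7
h(-7) = -9
g(-9) = -17
f(-17) = 15

15


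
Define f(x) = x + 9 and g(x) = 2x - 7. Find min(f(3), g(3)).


f(3) = 12
g(3) = -1
min = -1

-1


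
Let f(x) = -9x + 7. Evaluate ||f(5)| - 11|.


27


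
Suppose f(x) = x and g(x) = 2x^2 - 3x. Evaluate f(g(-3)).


g(-3) = 27
f(27) = 27

27


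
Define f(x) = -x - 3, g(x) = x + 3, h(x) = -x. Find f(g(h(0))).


-6


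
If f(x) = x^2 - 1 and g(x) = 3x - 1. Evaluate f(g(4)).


g(4) = 11
f(11) = 1*(11)^2 - 1 = 120

120


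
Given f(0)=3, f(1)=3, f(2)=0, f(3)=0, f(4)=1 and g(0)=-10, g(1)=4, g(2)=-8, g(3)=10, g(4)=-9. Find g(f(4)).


f(4) = 1
g(1) = 4

4


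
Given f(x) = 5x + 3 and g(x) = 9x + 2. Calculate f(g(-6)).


g(-6) = -52
f(-52) = -257

-257


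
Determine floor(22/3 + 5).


22/3 = 7.3333
7.3333 + 5 = 12.3333
floor(12.3333) = 12

12


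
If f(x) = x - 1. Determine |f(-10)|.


f(-10) = -11
|-11| = 11

11


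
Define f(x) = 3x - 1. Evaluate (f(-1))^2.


f(-1) = -4
(-4)^2 = 16

16


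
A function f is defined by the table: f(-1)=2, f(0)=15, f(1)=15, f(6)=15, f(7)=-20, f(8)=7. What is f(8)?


Reading from the table at x = 8

7


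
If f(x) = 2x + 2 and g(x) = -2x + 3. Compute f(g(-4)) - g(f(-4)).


f(g(-4)) = 24
g(f(-4)) = 15
Difference = 9

9


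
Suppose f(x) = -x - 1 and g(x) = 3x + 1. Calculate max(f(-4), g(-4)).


f(-4) = 3
g(-4) = -11
max = 3

3


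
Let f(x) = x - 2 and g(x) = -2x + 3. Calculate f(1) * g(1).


f(1) = -1
g(1) = 1
Product = -1

-1


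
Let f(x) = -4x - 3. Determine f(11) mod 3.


f(11) = -47
-47 mod 3 = 1

1


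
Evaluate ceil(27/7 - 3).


1


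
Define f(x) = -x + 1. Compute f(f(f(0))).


1


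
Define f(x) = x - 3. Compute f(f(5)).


f(5) = 2
f(2) = -1

-1


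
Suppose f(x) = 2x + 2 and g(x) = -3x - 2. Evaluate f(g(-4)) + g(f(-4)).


f(g(-4)) = 22
g(f(-4)) = 16
Sum = 38

38


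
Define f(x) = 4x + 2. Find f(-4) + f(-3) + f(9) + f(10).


f(-4) = -14
f(-3) = -10
f(9) = 38
f(10) = 42
Sum = 56

56


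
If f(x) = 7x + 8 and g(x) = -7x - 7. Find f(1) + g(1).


f(1) = 15
g(1) = -14
Sum = 1

1


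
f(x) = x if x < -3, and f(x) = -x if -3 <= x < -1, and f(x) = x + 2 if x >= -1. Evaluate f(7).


7 satisfies x >= -1
f(7) = 9

9


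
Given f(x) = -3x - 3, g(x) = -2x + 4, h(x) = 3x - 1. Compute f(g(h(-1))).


h(-1) = -4
g(-4) = 12
f(12) = -39

-39


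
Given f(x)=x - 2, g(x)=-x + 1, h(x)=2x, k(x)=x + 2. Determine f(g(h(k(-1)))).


k(-1) = 1
h(1) = 2
g(2) = -1
f(-1) = -3

-3


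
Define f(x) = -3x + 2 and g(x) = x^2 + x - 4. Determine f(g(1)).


8


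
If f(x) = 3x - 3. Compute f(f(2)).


f(2) = 3
f(3) = 6

6


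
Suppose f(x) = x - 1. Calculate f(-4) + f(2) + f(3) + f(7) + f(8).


11


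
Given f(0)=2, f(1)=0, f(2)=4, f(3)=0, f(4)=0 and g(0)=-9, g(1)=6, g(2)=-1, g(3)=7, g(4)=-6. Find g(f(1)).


f(1) = 0
g(0) = -9

-9


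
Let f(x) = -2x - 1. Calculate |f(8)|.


f(8) = -17
|-17| = 17

17


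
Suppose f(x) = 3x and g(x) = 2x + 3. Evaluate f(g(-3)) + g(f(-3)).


-24


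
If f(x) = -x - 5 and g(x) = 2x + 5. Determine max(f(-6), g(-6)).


f(-6) = 1
g(-6) = -7
max = 1

1


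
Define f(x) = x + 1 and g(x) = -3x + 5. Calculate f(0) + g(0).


6


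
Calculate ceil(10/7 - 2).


10/7 = 1.4286
1.4286 - 2 = -0.5714
ceil(-0.5714) = 0

0


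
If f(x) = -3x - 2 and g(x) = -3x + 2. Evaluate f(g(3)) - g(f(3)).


-16


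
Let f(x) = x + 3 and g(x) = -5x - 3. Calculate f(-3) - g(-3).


-12


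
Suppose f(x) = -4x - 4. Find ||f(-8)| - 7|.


f(-8) = 28
|28| = 28
|28 - 7| = 21

21


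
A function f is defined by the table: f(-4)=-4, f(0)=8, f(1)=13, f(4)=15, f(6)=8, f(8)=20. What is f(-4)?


Reading from the table at x = -4

-4


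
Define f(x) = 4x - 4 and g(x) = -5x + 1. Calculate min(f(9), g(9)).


f(9) = 32
g(9) = -44
min = -44

-44


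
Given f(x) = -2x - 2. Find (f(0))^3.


f(0) = -2
(-2)^3 = -8

-8


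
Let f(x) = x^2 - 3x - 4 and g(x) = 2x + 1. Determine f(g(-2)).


g(-2) = -3
f(-3) = 1*(-3)^2 - 3*(-3) - 4 = 14

14


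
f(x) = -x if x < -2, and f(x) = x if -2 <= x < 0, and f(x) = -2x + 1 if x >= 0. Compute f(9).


9 satisfies x >= 0
f(9) = -17

-17


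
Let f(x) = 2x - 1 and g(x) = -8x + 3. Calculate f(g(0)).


g(0) = 3
f(3) = 5

5


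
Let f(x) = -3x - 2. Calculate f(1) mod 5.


f(1) = -5
-5 mod 5 = 0

0


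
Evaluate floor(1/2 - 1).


1/2 = 0.5
0.5 - 1 = -0.5
floor(-0.5) = -1

-1


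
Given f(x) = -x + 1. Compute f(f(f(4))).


f(4) = -3
f(-3) = 4
f(4) = -3

-3


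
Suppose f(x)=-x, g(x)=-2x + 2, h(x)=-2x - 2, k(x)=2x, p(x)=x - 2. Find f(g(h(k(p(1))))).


2


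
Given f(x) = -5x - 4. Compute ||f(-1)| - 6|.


f(-1) = 1
|1| = 1
|1 - 6| = 5

5


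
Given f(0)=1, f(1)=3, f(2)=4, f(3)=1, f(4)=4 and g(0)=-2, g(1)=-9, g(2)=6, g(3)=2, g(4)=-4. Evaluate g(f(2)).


f(2) = 4
g(4) = -4

-4


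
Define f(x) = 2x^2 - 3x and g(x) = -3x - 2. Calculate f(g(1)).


g(1) = -5
f(-5) = 2*(-5)^2 - 3*(-5) = 65

65


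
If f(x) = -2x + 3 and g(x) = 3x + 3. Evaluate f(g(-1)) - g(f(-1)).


-15


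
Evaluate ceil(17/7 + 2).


17/7 = 2.4286
2.4286 + 2 = 4.4286
ceil(4.4286) = 5

5


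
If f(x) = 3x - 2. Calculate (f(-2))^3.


f(-2) = -8
(-8)^3 = -512

-512


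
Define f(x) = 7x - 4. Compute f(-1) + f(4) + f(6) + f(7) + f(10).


f(-1) = -11
f(4) = 24
f(6) = 38
f(7) = 45
f(10) = 66
Sum = 162

162


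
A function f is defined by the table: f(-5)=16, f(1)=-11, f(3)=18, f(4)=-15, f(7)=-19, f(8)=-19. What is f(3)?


18


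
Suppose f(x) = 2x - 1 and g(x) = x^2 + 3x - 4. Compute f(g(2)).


g(2) = 6
f(6) = 11

11


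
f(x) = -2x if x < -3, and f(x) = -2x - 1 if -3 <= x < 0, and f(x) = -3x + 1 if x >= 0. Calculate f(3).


3 satisfies x >= 0
f(3) = -8

-8


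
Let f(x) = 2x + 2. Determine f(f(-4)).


f(-4) = -6
f(-6) = -10

-10


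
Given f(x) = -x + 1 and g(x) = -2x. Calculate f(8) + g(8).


f(8) = -7
g(8) = -16
Sum = -23

-23


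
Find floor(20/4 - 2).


20/4 = 5
5 - 2 = 3
floor(3) = 3

3


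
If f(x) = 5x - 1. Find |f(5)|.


f(5) = 24
|24| = 24

24


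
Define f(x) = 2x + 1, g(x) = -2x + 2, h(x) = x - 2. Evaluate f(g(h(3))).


h(3) = 1
g(1) = 0
f(0) = 1

1


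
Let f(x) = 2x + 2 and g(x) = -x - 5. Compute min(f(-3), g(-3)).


f(-3) = -4
g(-3) = -2
min = -4

-4


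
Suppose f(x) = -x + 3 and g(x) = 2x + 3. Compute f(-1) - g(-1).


f(-1) = 4
g(-1) = 1
Difference = 3

3


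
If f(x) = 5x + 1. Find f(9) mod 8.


6


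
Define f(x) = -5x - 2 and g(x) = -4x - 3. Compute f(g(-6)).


-107


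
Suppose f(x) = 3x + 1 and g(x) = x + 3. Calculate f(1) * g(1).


f(1) = 4
g(1) = 4
Product = 16

16


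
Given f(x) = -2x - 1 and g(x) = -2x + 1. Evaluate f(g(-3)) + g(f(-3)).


f(g(-3)) = -15
g(f(-3)) = -9
Sum = -24

-24


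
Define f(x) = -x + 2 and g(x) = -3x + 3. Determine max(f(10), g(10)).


f(10) = -8
g(10) = -27
max = -8

-8


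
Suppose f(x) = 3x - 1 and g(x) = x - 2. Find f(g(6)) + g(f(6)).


f(g(6)) = 11
g(f(6)) = 15
Sum = 26

26


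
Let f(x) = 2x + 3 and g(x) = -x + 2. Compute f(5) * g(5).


f(5) = 13
g(5) = -3
Product = -39

-39


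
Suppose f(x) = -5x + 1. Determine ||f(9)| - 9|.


f(9) = -44
|-44| = 44
|44 - 9| = 35

35


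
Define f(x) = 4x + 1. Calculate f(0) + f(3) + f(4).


f(0) = 1
f(3) = 13
f(4) = 17
Sum = 31

31


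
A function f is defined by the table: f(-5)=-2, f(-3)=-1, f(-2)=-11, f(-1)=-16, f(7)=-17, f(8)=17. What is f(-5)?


Reading from the table at x = -5

-2


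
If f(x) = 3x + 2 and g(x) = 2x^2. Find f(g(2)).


g(2) = 8
f(8) = 26

26


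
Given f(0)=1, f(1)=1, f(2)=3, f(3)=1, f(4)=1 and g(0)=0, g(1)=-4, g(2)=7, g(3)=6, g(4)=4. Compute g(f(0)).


f(0) = 1
g(1) = -4

-4


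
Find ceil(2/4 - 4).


2/4 = 0.5
0.5 - 4 = -3.5
ceil(-3.5) = -3

-3


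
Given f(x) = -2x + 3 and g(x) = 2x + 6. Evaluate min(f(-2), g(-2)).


f(-2) = 7
g(-2) = 2
min = 2

2


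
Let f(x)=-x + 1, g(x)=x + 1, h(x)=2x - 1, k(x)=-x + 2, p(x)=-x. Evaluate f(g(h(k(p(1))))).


p(1) = -1
k(-1) = 3
h(3) = 5
g(5) = 6
f(6) = -5

-5


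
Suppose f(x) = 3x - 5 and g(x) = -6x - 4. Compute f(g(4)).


g(4) = -28
f(-28) = -89

-89


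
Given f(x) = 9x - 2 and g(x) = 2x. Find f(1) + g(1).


f(1) = 7
g(1) = 2
Sum = 9

9


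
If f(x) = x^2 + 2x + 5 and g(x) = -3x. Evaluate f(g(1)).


g(1) = -3
f(-3) = 1*(-3)^2 + 2*(-3) + 5 = 8

8


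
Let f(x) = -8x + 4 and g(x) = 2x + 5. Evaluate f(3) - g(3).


f(3) = -20
g(3) = 11
Difference = -31

-31


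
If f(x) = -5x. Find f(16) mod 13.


11


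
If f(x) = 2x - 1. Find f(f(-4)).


f(-4) = -9
f(-9) = -19

-19


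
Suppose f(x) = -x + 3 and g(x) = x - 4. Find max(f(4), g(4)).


f(4) = -1
g(4) = 0
max = 0

0


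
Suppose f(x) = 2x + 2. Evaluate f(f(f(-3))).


f(-3) = -4
f(-4) = -6
f(-6) = -10

-10


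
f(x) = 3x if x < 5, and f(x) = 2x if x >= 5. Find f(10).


20


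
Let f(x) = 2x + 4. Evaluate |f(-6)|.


f(-6) = -8
|-8| = 8

8


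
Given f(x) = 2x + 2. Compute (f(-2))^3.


f(-2) = -2
(-2)^3 = -8

-8


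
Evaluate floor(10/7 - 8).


10/7 = 1.4286
1.4286 - 8 = -6.5714
floor(-6.5714) = -7

-7


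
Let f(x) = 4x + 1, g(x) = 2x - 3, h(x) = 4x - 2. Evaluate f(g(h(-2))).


-91


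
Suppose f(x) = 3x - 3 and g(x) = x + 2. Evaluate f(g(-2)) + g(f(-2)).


f(g(-2)) = -3
g(f(-2)) = -7
Sum = -10

-10


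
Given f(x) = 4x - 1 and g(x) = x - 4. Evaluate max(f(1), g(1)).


3


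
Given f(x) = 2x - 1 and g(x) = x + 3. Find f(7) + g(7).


23


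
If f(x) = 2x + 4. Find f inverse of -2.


Solve 2x + 4 = -2
x = (-2 - 4) / 2 = -3

-3


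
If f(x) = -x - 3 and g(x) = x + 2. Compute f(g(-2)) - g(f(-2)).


-4


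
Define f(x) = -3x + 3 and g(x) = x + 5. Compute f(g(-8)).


g(-8) = -3
f(-3) = 12

12


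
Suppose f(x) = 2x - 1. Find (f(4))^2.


f(4) = 7
(7)^2 = 49

49


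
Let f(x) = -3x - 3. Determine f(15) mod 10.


f(15) = -48
-48 mod 10 = 2

2


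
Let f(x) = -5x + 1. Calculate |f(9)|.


f(9) = -44
|-44| = 44

44


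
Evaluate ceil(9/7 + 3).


9/7 = 1.2857
1.2857 + 3 = 4.2857
ceil(4.2857) = 5

5


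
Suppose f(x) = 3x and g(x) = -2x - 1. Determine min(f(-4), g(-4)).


f(-4) = -12
g(-4) = 7
min = -12

-12


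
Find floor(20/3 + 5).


20/3 = 6.6667
6.6667 + 5 = 11.6667
floor(11.6667) = 11

11


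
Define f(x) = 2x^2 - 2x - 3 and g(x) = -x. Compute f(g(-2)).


g(-2) = 2
f(2) = 2*(2)^2 - 2*(2) - 3 = 1

1


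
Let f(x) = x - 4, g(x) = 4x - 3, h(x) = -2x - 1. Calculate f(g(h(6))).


-59


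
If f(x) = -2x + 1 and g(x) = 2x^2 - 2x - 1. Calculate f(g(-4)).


g(-4) = 39
f(39) = -77

-77


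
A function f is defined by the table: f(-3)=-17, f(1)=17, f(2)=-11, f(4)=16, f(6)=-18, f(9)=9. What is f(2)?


Reading from the table at x = 2

-11


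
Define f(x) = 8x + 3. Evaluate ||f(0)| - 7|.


4


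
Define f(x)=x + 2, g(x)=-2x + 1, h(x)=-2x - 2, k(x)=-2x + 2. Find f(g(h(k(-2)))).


31


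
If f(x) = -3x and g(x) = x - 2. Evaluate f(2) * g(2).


f(2) = -6
g(2) = 0
Product = 0

0


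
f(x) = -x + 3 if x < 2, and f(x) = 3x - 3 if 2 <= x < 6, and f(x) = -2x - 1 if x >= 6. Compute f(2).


3


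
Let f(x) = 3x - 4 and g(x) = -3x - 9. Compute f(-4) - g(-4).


f(-4) = -16
g(-4) = 3
Difference = -19

-19


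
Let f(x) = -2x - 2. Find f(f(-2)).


-6


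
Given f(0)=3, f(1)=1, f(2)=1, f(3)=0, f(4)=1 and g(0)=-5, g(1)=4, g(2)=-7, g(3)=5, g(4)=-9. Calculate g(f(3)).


-5


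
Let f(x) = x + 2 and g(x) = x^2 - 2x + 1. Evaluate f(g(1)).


2


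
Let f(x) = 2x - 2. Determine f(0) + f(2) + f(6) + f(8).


f(0) = -2
f(2) = 2
f(6) = 10
f(8) = 14
Sum = 24

24


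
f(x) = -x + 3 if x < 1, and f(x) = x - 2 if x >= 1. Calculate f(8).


8 satisfies x >= 1
f(8) = 6

6


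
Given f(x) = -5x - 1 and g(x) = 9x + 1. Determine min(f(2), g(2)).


f(2) = -11
g(2) = 19
min = -11

-11


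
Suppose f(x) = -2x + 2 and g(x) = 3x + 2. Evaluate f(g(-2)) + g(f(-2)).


f(g(-2)) = 10
g(f(-2)) = 20
Sum = 30

30


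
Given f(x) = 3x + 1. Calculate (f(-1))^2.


f(-1) = -2
(-2)^2 = 4

4


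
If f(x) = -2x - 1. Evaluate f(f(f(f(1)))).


f(1) = -3
f(-3) = 5
f(5) = -11
f(-11) = 21

21


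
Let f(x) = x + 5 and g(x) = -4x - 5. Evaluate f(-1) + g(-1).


f(-1) = 4
g(-1) = -1
Sum = 3

3


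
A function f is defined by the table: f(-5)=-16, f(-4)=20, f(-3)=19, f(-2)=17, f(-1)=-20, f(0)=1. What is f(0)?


Reading from the table at x = 0

1


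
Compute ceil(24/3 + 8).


24/3 = 8
8 + 8 = 16
ceil(16) = 16

16


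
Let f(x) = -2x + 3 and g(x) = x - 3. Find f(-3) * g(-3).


f(-3) = 9
g(-3) = -6
Product = -54

-54


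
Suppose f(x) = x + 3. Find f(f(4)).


10


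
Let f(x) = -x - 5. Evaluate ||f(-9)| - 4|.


0


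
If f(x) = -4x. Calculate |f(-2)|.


f(-2) = 8
|8| = 8

8


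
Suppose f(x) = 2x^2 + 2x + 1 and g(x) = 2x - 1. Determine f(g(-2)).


g(-2) = -5
f(-5) = 2*(-5)^2 + 2*(-5) + 1 = 41

41


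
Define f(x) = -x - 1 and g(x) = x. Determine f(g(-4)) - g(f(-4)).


f(g(-4)) = 3
g(f(-4)) = 3
Difference = 0

0


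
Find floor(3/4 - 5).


3/4 = 0.75
0.75 - 5 = -4.25
floor(-4.25) = -5

-5


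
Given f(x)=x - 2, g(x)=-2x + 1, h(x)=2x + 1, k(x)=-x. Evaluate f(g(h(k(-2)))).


k(-2) = 2
h(2) = 5
g(5) = -9
f(-9) = -11

-11


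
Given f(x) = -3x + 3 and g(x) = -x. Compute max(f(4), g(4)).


f(4) = -9
g(4) = -4
max = -4

-4


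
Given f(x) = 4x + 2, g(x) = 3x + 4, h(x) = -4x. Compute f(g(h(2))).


-78


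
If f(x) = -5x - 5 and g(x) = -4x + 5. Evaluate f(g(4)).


g(4) = -11
f(-11) = 50

50


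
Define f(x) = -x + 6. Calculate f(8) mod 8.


f(8) = -2
-2 mod 8 = 6

6


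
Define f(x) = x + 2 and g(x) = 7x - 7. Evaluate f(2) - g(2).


f(2) = 4
g(2) = 7
Difference = -3

-3


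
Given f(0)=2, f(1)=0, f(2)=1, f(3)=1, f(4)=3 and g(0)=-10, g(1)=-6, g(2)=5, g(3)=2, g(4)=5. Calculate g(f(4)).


f(4) = 3
g(3) = 2

2


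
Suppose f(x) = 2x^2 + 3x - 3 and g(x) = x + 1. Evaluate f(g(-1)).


g(-1) = 0
f(0) = 2*(0)^2 + 3*(0) - 3 = -3

-3


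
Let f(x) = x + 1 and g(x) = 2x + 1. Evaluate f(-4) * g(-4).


f(-4) = -3
g(-4) = -7
Product = 21

21


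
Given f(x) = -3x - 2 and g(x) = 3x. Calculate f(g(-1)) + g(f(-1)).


f(g(-1)) = 7
g(f(-1)) = 3
Sum = 10

10


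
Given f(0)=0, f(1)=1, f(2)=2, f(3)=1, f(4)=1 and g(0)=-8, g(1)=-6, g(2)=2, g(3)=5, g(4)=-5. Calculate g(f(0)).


-8


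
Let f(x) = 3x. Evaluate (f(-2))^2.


f(-2) = -6
(-6)^2 = 36

36


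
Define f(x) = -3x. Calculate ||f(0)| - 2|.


f(0) = 0
|0| = 0
|0 - 2| = 2

2


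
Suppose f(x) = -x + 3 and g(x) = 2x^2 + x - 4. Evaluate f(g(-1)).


6


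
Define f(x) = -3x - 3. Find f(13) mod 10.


f(13) = -42
-42 mod 10 = 8

8


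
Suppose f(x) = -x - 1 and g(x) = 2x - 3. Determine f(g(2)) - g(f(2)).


f(g(2)) = -2
g(f(2)) = -9
Difference = 7

7


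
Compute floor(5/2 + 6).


5/2 = 2.5
2.5 + 6 = 8.5
floor(8.5) = 8

8


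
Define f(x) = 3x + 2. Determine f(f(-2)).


f(-2) = -4
f(-4) = -10

-10


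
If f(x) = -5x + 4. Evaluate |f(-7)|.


39


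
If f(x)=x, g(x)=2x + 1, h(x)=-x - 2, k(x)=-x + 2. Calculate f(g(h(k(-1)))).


k(-1) = 3
h(3) = -5
g(-5) = -9
f(-9) = -9

-9


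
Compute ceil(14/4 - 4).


14/4 = 3.5
3.5 - 4 = -0.5
ceil(-0.5) = 0

0


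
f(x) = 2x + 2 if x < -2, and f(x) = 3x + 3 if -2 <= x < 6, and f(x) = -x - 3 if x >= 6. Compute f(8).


8 satisfies x >= 6
f(8) = -11

-11


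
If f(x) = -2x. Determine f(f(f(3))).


f(3) = -6
f(-6) = 12
f(12) = -24

-24


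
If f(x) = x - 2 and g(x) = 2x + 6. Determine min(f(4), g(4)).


f(4) = 2
g(4) = 14
min = 2

2


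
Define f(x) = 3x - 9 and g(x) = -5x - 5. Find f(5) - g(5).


f(5) = 6
g(5) = -30
Difference = 36

36


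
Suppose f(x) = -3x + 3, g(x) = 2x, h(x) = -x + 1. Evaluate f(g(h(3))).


h(3) = -2
g(-2) = -4
f(-4) = 15

15


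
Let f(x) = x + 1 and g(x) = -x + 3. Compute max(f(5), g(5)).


f(5) = 6
g(5) = -2
max = 6

6


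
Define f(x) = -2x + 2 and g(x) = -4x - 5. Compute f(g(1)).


g(1) = -9
f(-9) = 20

20


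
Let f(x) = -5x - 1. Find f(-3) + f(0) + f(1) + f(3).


f(-3) = 14
f(0) = -1
f(1) = -6
f(3) = -16
Sum = -9

-9


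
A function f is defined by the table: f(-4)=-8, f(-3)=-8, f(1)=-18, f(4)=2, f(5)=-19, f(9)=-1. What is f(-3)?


Reading from the table at x = -3

-8


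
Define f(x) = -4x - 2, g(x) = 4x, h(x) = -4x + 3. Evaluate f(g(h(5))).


h(5) = -17
g(-17) = -68
f(-68) = 270

270


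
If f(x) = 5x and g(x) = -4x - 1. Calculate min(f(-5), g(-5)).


f(-5) = -25
g(-5) = 19
min = -25

-25


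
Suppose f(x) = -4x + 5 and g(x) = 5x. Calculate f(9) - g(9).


-76


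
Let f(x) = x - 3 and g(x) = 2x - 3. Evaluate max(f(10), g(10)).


17


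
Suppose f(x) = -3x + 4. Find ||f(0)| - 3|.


f(0) = 4
|4| = 4
|4 - 3| = 1

1


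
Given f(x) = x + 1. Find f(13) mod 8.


f(13) = 14
14 mod 8 = 6

6


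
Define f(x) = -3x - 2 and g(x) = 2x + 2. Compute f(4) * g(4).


f(4) = -14
g(4) = 10
Product = -140

-140


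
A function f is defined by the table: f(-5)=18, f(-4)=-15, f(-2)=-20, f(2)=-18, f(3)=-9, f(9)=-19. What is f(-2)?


Reading from the table at x = -2

-20


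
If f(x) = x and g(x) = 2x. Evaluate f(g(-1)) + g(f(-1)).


-4


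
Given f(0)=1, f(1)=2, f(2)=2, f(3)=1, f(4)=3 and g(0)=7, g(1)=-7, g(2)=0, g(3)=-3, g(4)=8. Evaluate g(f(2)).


0


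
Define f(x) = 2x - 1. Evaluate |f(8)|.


f(8) = 15
|15| = 15

15


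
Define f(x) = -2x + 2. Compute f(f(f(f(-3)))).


f(-3) = 8
f(8) = -14
f(-14) = 30
f(30) = -58

-58


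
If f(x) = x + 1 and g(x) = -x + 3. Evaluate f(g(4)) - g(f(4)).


f(g(4)) = 0
g(f(4)) = -2
Difference = 2

2


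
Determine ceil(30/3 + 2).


30/3 = 10
10 + 2 = 12
ceil(12) = 12

12


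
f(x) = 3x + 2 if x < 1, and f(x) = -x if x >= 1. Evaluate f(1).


-1


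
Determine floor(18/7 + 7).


9


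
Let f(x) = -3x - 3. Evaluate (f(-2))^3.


f(-2) = 3
(3)^3 = 27

27


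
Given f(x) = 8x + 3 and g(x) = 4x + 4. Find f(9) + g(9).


f(9) = 75
g(9) = 40
Sum = 115

115


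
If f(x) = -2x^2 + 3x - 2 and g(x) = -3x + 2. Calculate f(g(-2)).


g(-2) = 8
f(8) = (-2)*(8)^2 + 3*(8) - 2 = -106

-106


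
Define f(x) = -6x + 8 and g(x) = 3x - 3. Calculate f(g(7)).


g(7) = 18
f(18) = -100

-100


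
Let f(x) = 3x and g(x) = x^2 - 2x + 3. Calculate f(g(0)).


9


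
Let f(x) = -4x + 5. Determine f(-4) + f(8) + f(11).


-45


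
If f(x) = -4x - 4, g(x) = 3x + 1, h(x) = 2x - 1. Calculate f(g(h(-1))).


h(-1) = -3
g(-3) = -8
f(-8) = 28

28


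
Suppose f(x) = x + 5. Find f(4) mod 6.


3


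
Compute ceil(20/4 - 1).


20/4 = 5
5 - 1 = 4
ceil(4) = 4

4


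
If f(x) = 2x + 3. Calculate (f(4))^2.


121


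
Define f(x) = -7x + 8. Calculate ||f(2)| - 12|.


f(2) = -6
|-6| = 6
|6 - 12| = 6

6


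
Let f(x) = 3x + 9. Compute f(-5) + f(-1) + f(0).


f(-5) = -6
f(-1) = 6
f(0) = 9
Sum = 9

9


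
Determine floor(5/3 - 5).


-4


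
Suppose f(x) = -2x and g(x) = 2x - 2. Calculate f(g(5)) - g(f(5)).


f(g(5)) = -16
g(f(5)) = -22
Difference = 6

6


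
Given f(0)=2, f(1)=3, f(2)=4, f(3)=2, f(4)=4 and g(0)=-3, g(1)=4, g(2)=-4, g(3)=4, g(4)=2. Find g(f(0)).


f(0) = 2
g(2) = -4

-4


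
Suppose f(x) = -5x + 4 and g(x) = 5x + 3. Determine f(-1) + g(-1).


f(-1) = 9
g(-1) = -2
Sum = 7

7


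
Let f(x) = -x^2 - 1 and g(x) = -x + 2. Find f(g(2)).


g(2) = 0
f(0) = (-1)*(0)^2 - 1 = -1

-1


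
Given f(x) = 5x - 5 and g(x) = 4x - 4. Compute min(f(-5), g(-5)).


-30


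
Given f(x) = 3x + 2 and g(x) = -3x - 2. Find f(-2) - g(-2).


f(-2) = -4
g(-2) = 4
Difference = -8

-8


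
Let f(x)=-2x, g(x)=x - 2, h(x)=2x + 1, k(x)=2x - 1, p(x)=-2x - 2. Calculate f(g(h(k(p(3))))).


70


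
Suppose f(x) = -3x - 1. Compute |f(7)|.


f(7) = -22
|-22| = 22

22


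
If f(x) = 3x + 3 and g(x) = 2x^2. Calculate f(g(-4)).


g(-4) = 32
f(32) = 99

99


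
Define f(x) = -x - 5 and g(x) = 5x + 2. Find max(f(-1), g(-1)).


f(-1) = -4
g(-1) = -3
max = -3

-3


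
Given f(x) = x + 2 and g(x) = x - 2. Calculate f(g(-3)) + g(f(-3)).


-6


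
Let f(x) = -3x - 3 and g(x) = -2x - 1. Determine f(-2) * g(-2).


f(-2) = 3
g(-2) = 3
Product = 9

9


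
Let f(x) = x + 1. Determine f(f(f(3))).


f(3) = 4
f(4) = 5
f(5) = 6

6


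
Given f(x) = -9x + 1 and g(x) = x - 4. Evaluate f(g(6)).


g(6) = 2
f(2) = -17

-17


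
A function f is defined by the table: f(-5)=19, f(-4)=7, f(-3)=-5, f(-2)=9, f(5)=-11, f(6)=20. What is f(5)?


Reading from the table at x = 5

-11


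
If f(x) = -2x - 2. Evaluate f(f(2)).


f(2) = -6
f(-6) = 10

10


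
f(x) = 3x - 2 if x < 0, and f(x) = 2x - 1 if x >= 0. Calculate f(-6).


-6 satisfies x < 0
f(-6) = -20

-20


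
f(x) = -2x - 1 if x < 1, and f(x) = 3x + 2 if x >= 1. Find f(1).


1 satisfies x >= 1
f(1) = 5

5


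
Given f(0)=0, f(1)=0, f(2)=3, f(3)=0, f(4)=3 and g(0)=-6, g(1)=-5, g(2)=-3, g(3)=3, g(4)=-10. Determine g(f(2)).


f(2) = 3
g(3) = 3

3


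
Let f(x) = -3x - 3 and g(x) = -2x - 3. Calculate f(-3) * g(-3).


18


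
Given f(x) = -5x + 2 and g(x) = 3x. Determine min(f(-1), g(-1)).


-3


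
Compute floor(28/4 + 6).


28/4 = 7
7 + 6 = 13
floor(13) = 13

13


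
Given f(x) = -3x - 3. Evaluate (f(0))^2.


f(0) = -3
(-3)^2 = 9

9


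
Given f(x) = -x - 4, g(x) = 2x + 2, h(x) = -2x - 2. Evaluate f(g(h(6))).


h(6) = -14
g(-14) = -26
f(-26) = 22

22


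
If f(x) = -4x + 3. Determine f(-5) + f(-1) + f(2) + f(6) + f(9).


f(-5) = 23
f(-1) = 7
f(2) = -5
f(6) = -21
f(9) = -33
Sum = -29

-29


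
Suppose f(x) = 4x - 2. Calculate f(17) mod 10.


f(17) = 66
66 mod 10 = 6

6


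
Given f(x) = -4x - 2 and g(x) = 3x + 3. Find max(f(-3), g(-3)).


f(-3) = 10
g(-3) = -6
max = 10

10


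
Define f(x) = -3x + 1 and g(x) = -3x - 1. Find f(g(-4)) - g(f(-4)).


f(g(-4)) = -32
g(f(-4)) = -40
Difference = 8

8


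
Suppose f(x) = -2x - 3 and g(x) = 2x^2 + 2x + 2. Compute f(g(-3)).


g(-3) = 14
f(14) = -31

-31


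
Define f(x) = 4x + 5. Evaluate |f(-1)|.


f(-1) = 1
|1| = 1

1


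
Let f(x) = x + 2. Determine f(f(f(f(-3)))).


5


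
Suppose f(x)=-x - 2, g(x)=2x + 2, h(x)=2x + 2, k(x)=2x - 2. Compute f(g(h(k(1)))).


k(1) = 0
h(0) = 2
g(2) = 6
f(6) = -8

-8


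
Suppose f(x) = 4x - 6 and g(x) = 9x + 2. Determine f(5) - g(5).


f(5) = 14
g(5) = 47
Difference = -33

-33


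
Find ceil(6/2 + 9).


6/2 = 3
3 + 9 = 12
ceil(12) = 12

12


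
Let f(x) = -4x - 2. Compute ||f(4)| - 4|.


f(4) = -18
|-18| = 18
|18 - 4| = 14

14


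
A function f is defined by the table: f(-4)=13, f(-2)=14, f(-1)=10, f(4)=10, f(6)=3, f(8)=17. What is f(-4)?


Reading from the table at x = -4

13


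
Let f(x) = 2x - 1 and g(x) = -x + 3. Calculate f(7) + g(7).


f(7) = 13
g(7) = -4
Sum = 9

9


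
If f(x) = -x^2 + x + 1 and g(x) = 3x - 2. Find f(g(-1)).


g(-1) = -5
f(-5) = (-1)*(-5)^2 + 1*(-5) + 1 = -29

-29


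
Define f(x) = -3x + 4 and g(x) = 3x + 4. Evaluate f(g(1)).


g(1) = 7
f(7) = -17

-17


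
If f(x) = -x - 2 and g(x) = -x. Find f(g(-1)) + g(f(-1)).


f(g(-1)) = -3
g(f(-1)) = 1
Sum = -2

-2


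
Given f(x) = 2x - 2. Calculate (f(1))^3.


f(1) = 0
(0)^3 = 0

0


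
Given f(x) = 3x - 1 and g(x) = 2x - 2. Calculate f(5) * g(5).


f(5) = 14
g(5) = 8
Product = 112

112


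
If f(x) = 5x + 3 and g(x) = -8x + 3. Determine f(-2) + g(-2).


f(-2) = -7
g(-2) = 19
Sum = 12

12


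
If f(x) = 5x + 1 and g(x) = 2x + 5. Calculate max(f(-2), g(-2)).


1


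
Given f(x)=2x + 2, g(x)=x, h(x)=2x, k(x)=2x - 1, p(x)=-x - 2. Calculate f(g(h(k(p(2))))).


p(2) = -4
k(-4) = -9
h(-9) = -18
g(-18) = -18
f(-18) = -34

-34


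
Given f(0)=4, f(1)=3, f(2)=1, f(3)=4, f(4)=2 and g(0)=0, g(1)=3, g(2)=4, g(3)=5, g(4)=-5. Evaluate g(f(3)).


-5


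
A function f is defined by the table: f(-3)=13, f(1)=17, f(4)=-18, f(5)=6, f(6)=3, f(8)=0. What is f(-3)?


Reading from the table at x = -3

13


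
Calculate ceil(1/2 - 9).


-8


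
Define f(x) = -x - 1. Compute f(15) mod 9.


f(15) = -16
-16 mod 9 = 2

2


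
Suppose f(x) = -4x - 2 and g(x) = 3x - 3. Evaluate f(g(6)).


-62


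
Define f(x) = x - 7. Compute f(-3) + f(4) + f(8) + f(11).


-8


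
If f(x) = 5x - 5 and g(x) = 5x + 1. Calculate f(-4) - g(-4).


f(-4) = -25
g(-4) = -19
Difference = -6

-6


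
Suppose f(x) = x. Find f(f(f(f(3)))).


f(3) = 3
f(3) = 3
f(3) = 3
f(3) = 3

3


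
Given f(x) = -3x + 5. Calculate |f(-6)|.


23


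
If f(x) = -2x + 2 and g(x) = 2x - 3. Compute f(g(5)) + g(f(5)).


f(g(5)) = -12
g(f(5)) = -19
Sum = -31

-31


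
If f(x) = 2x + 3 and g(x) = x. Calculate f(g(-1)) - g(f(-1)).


f(g(-1)) = 1
g(f(-1)) = 1
Difference = 0

0


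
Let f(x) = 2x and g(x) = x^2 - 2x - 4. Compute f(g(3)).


-2


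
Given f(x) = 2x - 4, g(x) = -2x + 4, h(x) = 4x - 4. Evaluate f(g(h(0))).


h(0) = -4
g(-4) = 12
f(12) = 20

20


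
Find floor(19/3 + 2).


19/3 = 6.3333
6.3333 + 2 = 8.3333
floor(8.3333) = 8

8


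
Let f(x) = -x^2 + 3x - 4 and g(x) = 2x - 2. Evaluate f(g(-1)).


g(-1) = -4
f(-4) = (-1)*(-4)^2 + 3*(-4) - 4 = -32

-32


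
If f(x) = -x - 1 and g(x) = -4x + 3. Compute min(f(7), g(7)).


f(7) = -8
g(7) = -25
min = -25

-25


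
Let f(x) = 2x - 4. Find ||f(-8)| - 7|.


f(-8) = -20
|-20| = 20
|20 - 7| = 13

13


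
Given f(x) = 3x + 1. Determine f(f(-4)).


f(-4) = -11
f(-11) = -32

-32


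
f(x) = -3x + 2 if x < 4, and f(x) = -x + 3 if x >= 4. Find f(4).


-1


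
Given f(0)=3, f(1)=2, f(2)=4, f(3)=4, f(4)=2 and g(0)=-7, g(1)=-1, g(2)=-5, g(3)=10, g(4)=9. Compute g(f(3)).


9


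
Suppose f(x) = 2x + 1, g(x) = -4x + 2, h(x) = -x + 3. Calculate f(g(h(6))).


h(6) = -3
g(-3) = 14
f(14) = 29

29


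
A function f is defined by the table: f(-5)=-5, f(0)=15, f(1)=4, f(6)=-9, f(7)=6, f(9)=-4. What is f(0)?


Reading from the table at x = 0

15


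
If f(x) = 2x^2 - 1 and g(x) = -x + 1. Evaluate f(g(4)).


g(4) = -3
f(-3) = 2*(-3)^2 - 1 = 17

17


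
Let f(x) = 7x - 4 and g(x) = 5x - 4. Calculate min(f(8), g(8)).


f(8) = 52
g(8) = 36
min = 36

36


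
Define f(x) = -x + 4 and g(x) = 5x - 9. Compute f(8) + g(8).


f(8) = -4
g(8) = 31
Sum = 27

27


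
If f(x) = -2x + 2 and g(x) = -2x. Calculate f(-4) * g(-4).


f(-4) = 10
g(-4) = 8
Product = 80

80


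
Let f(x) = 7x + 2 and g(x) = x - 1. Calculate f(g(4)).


g(4) = 3
f(3) = 23

23


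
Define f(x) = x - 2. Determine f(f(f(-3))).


f(-3) = -5
f(-5) = -7
f(-7) = -9

-9


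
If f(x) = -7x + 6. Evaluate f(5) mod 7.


f(5) = -29
-29 mod 7 = 6

6


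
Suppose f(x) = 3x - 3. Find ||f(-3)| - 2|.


f(-3) = -12
|-12| = 12
|12 - 2| = 10

10


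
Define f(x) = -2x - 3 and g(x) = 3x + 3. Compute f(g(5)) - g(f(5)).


f(g(5)) = -39
g(f(5)) = -36
Difference = -3

-3


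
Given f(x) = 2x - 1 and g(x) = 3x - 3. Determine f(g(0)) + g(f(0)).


-13


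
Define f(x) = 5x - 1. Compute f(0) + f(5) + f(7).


f(0) = -1
f(5) = 24
f(7) = 34
Sum = 57

57


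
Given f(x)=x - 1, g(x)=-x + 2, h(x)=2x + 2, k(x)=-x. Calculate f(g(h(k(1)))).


k(1) = -1
h(-1) = 0
g(0) = 2
f(2) = 1

1


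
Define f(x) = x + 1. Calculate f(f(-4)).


f(-4) = -3
f(-3) = -2

-2


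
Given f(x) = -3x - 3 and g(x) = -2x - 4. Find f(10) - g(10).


-9


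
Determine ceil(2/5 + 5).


6


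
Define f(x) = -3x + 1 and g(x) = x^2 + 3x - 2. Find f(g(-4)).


-5


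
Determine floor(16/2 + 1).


16/2 = 8
8 + 1 = 9
floor(9) = 9

9


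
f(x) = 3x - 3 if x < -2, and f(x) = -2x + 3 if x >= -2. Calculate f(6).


-9


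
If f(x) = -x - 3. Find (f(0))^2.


9


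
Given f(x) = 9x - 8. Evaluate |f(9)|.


f(9) = 73
|73| = 73

73


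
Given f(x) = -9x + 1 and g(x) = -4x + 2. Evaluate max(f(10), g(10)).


f(10) = -89
g(10) = -38
max = -38

-38


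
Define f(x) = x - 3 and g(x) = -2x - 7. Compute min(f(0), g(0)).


f(0) = -3
g(0) = -7
min = -7

-7


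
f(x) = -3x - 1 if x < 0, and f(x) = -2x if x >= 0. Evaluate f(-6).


17


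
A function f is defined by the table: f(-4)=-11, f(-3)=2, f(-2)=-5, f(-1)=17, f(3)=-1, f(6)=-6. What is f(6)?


-6


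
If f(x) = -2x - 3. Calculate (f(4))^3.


f(4) = -11
(-11)^3 = -1331

-1331


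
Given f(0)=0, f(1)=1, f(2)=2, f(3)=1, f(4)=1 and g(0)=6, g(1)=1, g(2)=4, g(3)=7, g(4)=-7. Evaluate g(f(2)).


4


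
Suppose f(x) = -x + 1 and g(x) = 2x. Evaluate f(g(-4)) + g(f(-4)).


f(g(-4)) = 9
g(f(-4)) = 10
Sum = 19

19


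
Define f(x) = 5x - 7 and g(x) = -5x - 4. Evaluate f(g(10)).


g(10) = -54
f(-54) = -277

-277


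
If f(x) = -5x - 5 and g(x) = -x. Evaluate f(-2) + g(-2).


f(-2) = 5
g(-2) = 2
Sum = 7

7


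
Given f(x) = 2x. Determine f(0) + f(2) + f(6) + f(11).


f(0) = 0
f(2) = 4
f(6) = 12
f(11) = 22
Sum = 38

38


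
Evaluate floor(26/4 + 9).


15


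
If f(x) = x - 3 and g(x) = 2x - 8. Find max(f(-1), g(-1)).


f(-1) = -4
g(-1) = -10
max = -4

-4


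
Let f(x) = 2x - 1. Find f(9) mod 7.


3


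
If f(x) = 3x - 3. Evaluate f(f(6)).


f(6) = 15
f(15) = 42

42


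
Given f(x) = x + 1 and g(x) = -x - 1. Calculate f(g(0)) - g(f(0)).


2


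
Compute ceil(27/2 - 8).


27/2 = 13.5
13.5 - 8 = 5.5
ceil(5.5) = 6

6


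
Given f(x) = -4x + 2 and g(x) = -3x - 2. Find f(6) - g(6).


f(6) = -22
g(6) = -20
Difference = -2

-2


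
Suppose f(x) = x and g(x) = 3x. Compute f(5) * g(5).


f(5) = 5
g(5) = 15
Product = 75

75


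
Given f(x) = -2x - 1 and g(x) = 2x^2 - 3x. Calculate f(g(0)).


g(0) = 0
f(0) = -1

-1


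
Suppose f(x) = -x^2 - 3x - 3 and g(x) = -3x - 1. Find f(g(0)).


-1


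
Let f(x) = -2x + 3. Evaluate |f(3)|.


f(3) = -3
|-3| = 3

3


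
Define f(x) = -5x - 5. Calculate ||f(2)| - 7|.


f(2) = -15
|-15| = 15
|15 - 7| = 8

8


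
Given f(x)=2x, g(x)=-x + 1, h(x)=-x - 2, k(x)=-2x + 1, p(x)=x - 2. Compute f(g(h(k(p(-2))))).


24


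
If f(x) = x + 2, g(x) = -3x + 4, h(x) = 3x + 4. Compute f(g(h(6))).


h(6) = 22
g(22) = -62
f(-62) = -60

-60


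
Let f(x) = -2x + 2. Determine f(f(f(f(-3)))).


f(-3) = 8
f(8) = -14
f(-14) = 30
f(30) = -58

-58


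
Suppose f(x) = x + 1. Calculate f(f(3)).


5


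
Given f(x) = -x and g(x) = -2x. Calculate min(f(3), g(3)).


f(3) = -3
g(3) = -6
min = -6

-6


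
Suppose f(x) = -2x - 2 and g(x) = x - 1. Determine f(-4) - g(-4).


f(-4) = 6
g(-4) = -5
Difference = 11

11


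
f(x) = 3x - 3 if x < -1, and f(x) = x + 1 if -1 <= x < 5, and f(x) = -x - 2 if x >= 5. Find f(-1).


-1 satisfies -1 <= x < 5
f(-1) = 0

0


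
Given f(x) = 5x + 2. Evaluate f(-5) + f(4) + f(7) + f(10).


f(-5) = -23
f(4) = 22
f(7) = 37
f(10) = 52
Sum = 88

88


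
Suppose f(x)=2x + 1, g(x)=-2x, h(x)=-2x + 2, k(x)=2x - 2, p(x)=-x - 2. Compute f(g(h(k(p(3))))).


-103


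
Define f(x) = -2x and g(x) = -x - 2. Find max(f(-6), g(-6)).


f(-6) = 12
g(-6) = 4
max = 12

12


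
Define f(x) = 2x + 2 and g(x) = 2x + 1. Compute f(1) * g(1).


12


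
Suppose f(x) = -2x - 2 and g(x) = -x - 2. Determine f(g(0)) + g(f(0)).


f(g(0)) = 2
g(f(0)) = 0
Sum = 2

2


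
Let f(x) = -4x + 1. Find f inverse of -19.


5


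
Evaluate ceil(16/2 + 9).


16/2 = 8
8 + 9 = 17
ceil(17) = 17

17


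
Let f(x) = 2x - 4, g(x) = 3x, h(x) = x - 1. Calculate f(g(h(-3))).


h(-3) = -4
g(-4) = -12
f(-12) = -28

-28


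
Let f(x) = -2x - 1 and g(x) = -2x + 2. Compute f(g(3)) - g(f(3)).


-9


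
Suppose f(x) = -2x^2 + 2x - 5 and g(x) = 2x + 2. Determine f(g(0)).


-9


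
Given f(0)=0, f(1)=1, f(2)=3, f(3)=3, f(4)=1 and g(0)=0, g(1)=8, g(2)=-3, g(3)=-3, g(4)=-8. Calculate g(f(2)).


-3


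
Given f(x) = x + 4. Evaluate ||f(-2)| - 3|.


1


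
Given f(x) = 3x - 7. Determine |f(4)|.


f(4) = 5
|5| = 5

5


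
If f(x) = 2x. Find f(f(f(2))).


16


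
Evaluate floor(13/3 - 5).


13/3 = 4.3333
4.3333 - 5 = -0.6667
floor(-0.6667) = -1

-1


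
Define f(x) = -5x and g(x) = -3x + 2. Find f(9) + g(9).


f(9) = -45
g(9) = -25
Sum = -70

-70


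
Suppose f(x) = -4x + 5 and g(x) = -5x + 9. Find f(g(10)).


169


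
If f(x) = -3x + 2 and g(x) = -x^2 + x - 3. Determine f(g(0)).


g(0) = -3
f(-3) = 11

11


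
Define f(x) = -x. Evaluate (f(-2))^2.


f(-2) = 2
(2)^2 = 4

4


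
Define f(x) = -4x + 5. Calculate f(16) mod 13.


f(16) = -59
-59 mod 13 = 6

6


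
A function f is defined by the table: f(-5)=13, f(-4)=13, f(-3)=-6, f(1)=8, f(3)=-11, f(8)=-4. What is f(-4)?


13


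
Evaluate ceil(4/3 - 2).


4/3 = 1.3333
1.3333 - 2 = -0.6667
ceil(-0.6667) = 0

0


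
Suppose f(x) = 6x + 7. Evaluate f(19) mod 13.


f(19) = 121
121 mod 13 = 4

4


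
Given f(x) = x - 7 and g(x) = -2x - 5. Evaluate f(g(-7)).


g(-7) = 9
f(9) = 2

2


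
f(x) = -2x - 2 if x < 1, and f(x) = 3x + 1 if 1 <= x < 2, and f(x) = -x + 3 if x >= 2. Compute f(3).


3 satisfies x >= 2
f(3) = 0

0


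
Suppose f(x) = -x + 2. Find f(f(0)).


f(0) = 2
f(2) = 0

0


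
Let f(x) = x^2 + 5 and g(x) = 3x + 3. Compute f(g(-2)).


g(-2) = -3
f(-3) = 1*(-3)^2 + 5 = 14

14


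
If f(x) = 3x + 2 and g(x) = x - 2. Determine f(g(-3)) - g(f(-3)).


f(g(-3)) = -13
g(f(-3)) = -9
Difference = -4

-4


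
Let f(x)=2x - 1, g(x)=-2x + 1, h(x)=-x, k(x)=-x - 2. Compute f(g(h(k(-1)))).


k(-1) = -1
h(-1) = 1
g(1) = -1
f(-1) = -3

-3


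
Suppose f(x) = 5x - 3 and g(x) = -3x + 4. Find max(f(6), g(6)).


f(6) = 27
g(6) = -14
max = 27

27


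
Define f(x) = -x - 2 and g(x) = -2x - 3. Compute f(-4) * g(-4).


10


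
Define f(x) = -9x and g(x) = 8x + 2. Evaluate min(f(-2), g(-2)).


f(-2) = 18
g(-2) = -14
min = -14

-14


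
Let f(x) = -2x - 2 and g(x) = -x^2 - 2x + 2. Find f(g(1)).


g(1) = -1
f(-1) = 0

0


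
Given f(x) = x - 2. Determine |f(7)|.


f(7) = 5
|5| = 5

5


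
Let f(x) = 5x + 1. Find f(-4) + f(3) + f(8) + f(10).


f(-4) = -19
f(3) = 16
f(8) = 41
f(10) = 51
Sum = 89

89


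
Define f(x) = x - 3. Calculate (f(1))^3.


f(1) = -2
(-2)^3 = -8

-8


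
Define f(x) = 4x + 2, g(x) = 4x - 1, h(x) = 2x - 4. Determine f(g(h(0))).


h(0) = -4
g(-4) = -17
f(-17) = -66

-66


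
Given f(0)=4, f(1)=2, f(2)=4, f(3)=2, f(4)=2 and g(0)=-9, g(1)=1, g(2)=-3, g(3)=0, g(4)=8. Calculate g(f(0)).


8


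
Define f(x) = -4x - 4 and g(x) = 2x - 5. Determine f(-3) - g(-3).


f(-3) = 8
g(-3) = -11
Difference = 19

19


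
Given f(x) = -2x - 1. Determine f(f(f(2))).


-19


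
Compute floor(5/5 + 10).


5/5 = 1
1 + 10 = 11
floor(11) = 11

11


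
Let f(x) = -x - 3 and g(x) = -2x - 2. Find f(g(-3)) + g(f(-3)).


f(g(-3)) = -7
g(f(-3)) = -2
Sum = -9

-9


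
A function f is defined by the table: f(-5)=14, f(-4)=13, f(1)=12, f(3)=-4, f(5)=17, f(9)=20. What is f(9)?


Reading from the table at x = 9

20


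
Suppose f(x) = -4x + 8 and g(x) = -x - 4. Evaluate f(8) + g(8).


f(8) = -24
g(8) = -12
Sum = -36

-36


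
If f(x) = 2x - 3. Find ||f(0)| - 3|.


f(0) = -3
|-3| = 3
|3 - 3| = 0

0
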